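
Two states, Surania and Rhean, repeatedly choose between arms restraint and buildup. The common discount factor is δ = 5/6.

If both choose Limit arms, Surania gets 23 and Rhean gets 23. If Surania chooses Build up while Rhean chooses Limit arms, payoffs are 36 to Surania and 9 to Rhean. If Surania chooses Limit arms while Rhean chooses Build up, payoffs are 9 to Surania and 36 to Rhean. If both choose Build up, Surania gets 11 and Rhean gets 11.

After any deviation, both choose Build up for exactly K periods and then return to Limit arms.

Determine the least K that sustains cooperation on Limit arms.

No profitable deviation requires (23−11)(δ+…+δ^K) ≥ 36−23, i.e. δ+…+δ^K ≥ 13/12 ≈ 1.0833.
With δ = 5/6, the partial sums are K=1: 0.8333, K=2: 1.5278.
K = 2 is the first length at which the sum reaches 1.0833.

2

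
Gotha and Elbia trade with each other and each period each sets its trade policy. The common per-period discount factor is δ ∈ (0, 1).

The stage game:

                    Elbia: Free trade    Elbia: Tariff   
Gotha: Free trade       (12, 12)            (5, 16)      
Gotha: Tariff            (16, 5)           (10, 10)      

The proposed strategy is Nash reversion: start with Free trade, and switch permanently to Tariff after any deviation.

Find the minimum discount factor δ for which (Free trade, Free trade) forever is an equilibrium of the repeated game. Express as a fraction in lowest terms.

2/3

One-period gain from deviating is 16 − 12 = 4. The loss is 12 − 10 = 2 in every subsequent period, with present value 2·δ/(1−δ).
Deviation is unprofitable when 2·δ/(1−δ) ≥ 4, i.e. δ/(1−δ) ≥ 2.
Equivalently δ ≥ 4/(4+2) = 2/3.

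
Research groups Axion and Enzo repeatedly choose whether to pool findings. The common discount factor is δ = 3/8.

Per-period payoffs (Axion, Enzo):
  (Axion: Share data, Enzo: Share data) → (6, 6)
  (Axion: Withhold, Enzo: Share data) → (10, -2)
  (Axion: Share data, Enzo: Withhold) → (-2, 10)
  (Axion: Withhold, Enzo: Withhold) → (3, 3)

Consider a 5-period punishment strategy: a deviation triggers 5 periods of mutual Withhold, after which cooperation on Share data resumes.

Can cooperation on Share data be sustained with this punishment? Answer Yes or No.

A one-shot deviation gives 10 now, then 3 for 5 periods, then back to 6.
Gain from deviating: (10−6) today; loss: (6−3) in each of the next 5 periods.
No-deviation condition: (6−3)(δ+…+δ^5) ≥ 10−6, i.e. δ+…+δ^5 ≥ 4/3.
At δ = 3/8: δ+…+δ^5 = 0.5956 < 1.3333.
So cooperation is not sustainable.

No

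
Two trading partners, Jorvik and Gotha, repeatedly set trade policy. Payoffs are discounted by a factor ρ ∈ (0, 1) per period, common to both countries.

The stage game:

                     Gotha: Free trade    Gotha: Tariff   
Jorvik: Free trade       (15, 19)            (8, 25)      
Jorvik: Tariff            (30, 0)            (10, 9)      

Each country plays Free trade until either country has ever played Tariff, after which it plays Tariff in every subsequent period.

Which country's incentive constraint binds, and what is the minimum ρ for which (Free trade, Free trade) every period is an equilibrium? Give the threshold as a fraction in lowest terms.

Jorvik; ρ ≥ 3/4

Jorvik: cooperation gives 15 each period; deviation gives 30 once then 10 forever.
  15/(1−ρ) ≥ 30 + 10ρ/(1−ρ) ⇒ ρ ≥ 15/20 = 3/4.
Gotha: cooperation gives 19 each period; deviation gives 25 once then 9 forever.
  ρ ≥ 6/16 = 3/8.
Both must hold, so the binding constraint is Jorvik's: ρ ≥ 3/4.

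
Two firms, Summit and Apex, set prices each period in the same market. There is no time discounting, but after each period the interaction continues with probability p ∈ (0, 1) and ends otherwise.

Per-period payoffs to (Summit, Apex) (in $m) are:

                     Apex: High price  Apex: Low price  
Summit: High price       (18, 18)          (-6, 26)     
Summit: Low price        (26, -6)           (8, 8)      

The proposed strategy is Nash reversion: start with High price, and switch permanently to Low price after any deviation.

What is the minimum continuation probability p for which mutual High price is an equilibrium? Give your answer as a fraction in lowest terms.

4/9

Expected cooperation value is 18 + p·18 + p²·18 + … = 18/(1−p); deviation gives 26 + p·8/(1−p).
18 ≥ 26(1−p) + 8p ⇒ 18p ≥ 8 ⇒ p ≥ 8/18 = 4/9.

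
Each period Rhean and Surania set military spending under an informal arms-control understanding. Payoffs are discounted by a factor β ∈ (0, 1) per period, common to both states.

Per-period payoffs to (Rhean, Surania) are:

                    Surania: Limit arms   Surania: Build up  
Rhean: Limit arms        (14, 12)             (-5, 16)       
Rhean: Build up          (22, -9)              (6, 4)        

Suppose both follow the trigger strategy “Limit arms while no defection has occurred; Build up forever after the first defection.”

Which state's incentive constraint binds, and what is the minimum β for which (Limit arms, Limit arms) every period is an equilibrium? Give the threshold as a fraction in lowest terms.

For Rhean: deviation gain 22−14 = 8, per-period punishment loss 14−6 = 8. IC gives β ≥ 8/16 = 1/2.
For Surania: gain 4, loss 8 per period, so β ≥ 4/12 = 1/3.
The tighter constraint is Rhean's, so cooperation needs β ≥ 1/2.

Rhean; β ≥ 1/2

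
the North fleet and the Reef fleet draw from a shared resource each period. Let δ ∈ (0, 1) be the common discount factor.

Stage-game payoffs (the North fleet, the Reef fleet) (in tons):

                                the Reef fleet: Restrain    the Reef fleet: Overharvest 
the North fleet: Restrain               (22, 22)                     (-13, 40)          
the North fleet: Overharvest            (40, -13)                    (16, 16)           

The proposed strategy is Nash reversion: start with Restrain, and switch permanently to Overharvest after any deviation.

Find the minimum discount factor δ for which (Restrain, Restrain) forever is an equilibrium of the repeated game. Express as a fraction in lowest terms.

Cooperation forever yields 22 each period: 22/(1−δ).
Deviating yields 40 once, then 16 forever: 40 + 16δ/(1−δ).
No profitable deviation requires 22/(1−δ) ≥ 40 + 16δ/(1−δ).
Multiplying by (1−δ): 22 ≥ 40(1−δ) + 16δ = 40 − 24δ.
So 24δ ≥ 18, i.e. δ ≥ 18/24 = 3/4.

3/4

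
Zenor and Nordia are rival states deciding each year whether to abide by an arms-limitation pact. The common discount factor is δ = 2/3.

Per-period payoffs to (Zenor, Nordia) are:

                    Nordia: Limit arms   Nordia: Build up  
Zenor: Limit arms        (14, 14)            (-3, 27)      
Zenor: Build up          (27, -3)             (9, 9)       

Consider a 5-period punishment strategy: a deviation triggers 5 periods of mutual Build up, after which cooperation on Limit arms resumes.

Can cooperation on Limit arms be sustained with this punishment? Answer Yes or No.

No

IC: δ+…+δ^5 ≥ (27−14)/(14−9) = 13/5.
At δ = 2/3: partial sum = 1.7366 < 2.6000. Cooperation not sustainable.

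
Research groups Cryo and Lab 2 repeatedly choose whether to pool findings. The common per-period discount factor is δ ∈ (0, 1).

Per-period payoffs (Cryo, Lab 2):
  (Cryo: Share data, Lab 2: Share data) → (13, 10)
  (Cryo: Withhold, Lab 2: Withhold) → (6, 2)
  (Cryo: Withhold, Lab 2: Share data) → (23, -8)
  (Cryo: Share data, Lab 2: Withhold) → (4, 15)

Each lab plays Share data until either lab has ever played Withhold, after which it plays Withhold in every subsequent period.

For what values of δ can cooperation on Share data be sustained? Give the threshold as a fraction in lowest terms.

Cryo's threshold: (23−13)/(23−6) = 10/17.
Lab 2's threshold: (15−10)/(15−2) = 5/13.
10/17 > 5/13, so Cryo binds and δ* = 10/17.

10/17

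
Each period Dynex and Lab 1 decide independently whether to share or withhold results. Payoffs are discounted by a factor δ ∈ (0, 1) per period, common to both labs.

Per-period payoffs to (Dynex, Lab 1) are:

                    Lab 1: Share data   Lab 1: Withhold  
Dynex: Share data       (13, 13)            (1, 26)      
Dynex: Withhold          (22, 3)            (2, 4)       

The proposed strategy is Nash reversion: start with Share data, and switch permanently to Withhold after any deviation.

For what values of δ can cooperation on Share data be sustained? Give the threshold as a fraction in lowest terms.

13/22

For Dynex: deviation gain 22−13 = 9, per-period punishment loss 13−2 = 11. IC gives δ ≥ 9/20.
For Lab 1: gain 13, loss 9 per period, so δ ≥ 13/22.
The tighter constraint is Lab 1's, so cooperation needs δ ≥ 13/22.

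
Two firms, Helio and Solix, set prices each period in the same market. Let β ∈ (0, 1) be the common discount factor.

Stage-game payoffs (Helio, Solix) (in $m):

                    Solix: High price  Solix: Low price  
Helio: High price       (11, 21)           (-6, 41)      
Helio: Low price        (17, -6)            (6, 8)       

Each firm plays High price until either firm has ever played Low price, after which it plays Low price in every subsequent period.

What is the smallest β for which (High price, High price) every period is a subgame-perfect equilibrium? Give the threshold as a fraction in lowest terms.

Helio's threshold: (17−11)/(17−6) = 6/11.
Solix's threshold: (41−21)/(41−8) = 20/33.
6/11 < 20/33, so Solix binds and β* = 20/33.

20/33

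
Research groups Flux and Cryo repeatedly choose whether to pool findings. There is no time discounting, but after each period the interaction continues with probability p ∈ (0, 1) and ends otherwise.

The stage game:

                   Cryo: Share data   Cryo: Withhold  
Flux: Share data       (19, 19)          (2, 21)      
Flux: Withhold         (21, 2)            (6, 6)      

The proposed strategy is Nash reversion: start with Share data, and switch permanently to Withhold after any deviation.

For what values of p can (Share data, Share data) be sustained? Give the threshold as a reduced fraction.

With no time discounting, the continuation probability p plays the role of the discount factor.
Grim-trigger IC: 19/(1−p) ≥ 21 + 6p/(1−p) ⇒ p ≥ (21−19)/(21−6) = 2/15.

2/15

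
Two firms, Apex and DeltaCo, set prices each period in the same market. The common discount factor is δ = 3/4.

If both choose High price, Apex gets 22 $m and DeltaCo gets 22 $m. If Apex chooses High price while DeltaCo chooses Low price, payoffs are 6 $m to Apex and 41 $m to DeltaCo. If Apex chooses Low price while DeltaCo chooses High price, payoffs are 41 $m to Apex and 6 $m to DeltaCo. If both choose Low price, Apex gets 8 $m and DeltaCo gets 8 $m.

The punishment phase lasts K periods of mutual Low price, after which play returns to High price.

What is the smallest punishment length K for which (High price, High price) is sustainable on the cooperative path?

3

Need Σ_{k=1}^{K} δ^k ≥ (41−22)/(22−8) = 1.3571 at δ = 3/4.
At K = 2 the sum is 1.3125 < 1.3571; at K = 3 it is 1.7344 ≥ 1.3571.
So the minimum punishment length is K = 3.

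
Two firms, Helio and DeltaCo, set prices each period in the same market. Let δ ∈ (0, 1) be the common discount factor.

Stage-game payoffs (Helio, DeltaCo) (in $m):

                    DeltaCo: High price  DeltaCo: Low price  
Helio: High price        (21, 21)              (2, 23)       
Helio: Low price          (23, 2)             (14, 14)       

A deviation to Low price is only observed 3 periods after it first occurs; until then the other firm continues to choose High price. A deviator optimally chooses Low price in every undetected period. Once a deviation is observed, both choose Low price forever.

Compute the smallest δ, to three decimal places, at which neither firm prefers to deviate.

A deviator earns 23 for 3 periods, then 14 forever; cooperating earns 21 forever. Multiplying the IC by (1−δ):
21 ≥ 23(1−δ^3) + 14δ^3, so 9·δ^3 ≥ 2 and δ^3 ≥ 2/9.
δ ≥ (2/9)^(1/3) ≈ 0.606.

0.606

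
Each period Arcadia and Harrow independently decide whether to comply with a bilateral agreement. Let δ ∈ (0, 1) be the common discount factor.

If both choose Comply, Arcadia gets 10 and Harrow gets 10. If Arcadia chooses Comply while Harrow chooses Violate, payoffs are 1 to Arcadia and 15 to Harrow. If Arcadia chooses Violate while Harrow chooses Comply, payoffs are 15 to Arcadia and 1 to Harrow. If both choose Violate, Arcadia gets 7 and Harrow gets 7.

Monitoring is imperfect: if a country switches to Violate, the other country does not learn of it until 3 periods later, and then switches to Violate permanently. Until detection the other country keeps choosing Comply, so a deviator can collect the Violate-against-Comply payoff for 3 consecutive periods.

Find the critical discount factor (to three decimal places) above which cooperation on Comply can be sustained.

A deviator earns 15 for 3 periods, then 7 forever; cooperating earns 10 forever. Multiplying the IC by (1−δ):
10 ≥ 15(1−δ^3) + 7δ^3, so 8·δ^3 ≥ 5 and δ^3 ≥ 5/8.
δ ≥ (5/8)^(1/3) ≈ 0.855.

0.855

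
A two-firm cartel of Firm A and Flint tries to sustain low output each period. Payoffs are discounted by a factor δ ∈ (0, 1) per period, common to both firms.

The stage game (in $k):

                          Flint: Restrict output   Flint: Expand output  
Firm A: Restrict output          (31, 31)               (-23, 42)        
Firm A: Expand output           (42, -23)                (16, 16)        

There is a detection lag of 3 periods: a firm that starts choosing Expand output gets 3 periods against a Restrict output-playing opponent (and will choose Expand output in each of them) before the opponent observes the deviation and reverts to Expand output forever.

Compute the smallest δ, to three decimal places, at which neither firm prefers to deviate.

Deviating for the 3 undetected periods gains 42−31 = 11 per period over cooperation, then loses 31−16 = 15 per period forever once punishment starts.
Gain: 11(1 + δ + … + δ^2); loss: 15·δ^3/(1−δ).
No profitable deviation ⇔ 11(1−δ^3) ≤ 15·δ^3, i.e. δ^3 ≥ 11/(11+15) = 11/26.
Hence δ ≥ (11/26)^(1/3) ≈ 0.751.

0.751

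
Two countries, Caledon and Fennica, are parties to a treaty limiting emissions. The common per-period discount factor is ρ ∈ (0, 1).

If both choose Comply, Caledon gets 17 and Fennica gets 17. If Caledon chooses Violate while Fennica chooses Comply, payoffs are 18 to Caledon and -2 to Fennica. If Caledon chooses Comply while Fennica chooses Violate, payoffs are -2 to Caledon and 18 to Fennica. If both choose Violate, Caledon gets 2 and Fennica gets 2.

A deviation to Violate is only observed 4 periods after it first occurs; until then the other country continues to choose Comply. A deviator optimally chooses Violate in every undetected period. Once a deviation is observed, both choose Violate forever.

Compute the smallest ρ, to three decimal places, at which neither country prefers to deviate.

The best deviation is to choose Violate for all 4 undetected periods, earning 18 each, then 2 forever once detected.
Deviation value: 18(1−ρ^4)/(1−ρ) + 2ρ^4/(1−ρ); cooperation value: 17/(1−ρ).
IC: 17 ≥ 18(1−ρ^4) + 2ρ^4 = 18 − 16ρ^4.
So ρ^4 ≥ 1/16, giving ρ ≥ (1/16)^(1/4) ≈ 0.500.

0.500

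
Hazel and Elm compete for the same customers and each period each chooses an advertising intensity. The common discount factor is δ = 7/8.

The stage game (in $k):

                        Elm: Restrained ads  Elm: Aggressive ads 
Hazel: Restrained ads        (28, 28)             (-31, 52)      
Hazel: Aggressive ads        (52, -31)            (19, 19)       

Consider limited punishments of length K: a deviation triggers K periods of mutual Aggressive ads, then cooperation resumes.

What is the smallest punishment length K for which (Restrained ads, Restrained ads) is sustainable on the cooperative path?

No profitable deviation requires (28−19)(δ+…+δ^K) ≥ 52−28, i.e. δ+…+δ^K ≥ 8/3 ≈ 2.6667.
With δ = 7/8, the partial sums are K=1: 0.8750, K=2: 1.6406, K=3: 2.3105, K=4: 2.8967.
K = 4 is the first length at which the sum reaches 2.6667.

4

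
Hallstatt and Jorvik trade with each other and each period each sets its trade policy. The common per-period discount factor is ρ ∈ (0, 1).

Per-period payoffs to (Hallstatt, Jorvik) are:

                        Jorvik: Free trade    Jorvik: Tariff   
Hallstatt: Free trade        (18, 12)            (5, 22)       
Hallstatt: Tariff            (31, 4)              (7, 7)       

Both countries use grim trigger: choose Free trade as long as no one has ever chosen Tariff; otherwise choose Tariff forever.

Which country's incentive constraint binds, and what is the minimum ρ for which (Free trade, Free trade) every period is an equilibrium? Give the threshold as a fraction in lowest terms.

Jorvik; ρ ≥ 2/3

Hallstatt's threshold: (31−18)/(31−7) = 13/24.
Jorvik's threshold: (22−12)/(22−7) = 2/3.
13/24 < 2/3, so Jorvik binds and ρ* = 2/3.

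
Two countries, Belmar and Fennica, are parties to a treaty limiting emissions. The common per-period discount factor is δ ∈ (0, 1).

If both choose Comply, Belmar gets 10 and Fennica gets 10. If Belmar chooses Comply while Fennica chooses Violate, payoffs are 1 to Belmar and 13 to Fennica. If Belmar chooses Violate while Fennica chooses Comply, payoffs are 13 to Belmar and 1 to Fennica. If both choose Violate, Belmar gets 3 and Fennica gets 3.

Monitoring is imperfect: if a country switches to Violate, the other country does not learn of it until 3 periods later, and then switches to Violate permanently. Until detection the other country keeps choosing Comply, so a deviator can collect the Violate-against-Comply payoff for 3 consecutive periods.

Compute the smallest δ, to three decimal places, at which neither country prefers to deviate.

The best deviation is to choose Violate for all 3 undetected periods, earning 13 each, then 3 forever once detected.
Deviation value: 13(1−δ^3)/(1−δ) + 3δ^3/(1−δ); cooperation value: 10/(1−δ).
IC: 10 ≥ 13(1−δ^3) + 3δ^3 = 13 − 10δ^3.
So δ^3 ≥ 3/10, giving δ ≥ (3/10)^(1/3) ≈ 0.669.

0.669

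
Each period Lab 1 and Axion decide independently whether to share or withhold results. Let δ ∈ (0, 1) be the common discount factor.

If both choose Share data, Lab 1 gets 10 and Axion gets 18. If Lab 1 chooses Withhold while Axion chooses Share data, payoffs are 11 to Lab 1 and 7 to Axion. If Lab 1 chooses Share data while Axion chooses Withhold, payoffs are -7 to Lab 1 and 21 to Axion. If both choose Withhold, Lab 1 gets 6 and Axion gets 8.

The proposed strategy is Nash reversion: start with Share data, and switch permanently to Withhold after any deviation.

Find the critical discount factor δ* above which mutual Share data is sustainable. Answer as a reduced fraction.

Lab 1's threshold: (11−10)/(11−6) = 1/5.
Axion's threshold: (21−18)/(21−8) = 3/13.
1/5 < 3/13, so Axion binds and δ* = 3/13.

3/13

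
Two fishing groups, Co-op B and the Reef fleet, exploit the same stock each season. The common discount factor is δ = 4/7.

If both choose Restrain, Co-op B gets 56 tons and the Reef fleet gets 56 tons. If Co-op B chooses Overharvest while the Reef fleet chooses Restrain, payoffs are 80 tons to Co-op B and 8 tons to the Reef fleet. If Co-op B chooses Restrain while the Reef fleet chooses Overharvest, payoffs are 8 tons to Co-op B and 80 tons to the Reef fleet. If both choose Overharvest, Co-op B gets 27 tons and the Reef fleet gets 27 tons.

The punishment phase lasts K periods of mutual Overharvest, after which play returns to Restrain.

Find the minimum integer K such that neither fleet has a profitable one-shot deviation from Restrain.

Need Σ_{k=1}^{K} δ^k ≥ (80−56)/(56−27) = 0.8276 at δ = 4/7.
At K = 1 the sum is 0.5714 < 0.8276; at K = 2 it is 0.8980 ≥ 0.8276.
So the minimum punishment length is K = 2.

2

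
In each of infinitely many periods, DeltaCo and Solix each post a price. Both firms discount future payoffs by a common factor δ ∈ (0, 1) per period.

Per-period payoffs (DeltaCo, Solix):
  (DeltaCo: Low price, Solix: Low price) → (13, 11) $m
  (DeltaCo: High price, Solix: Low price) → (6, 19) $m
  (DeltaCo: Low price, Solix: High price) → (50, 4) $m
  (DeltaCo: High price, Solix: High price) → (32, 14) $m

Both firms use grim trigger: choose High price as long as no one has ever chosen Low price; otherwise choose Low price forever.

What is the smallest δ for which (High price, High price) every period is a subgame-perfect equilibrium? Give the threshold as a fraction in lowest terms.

5/8

DeltaCo: cooperation gives 32 each period; deviation gives 50 once then 13 forever.
  32/(1−δ) ≥ 50 + 13δ/(1−δ) ⇒ δ ≥ 18/37.
Solix: cooperation gives 14 each period; deviation gives 19 once then 11 forever.
  δ ≥ 5/8.
Both must hold, so the binding constraint is Solix's: δ ≥ 5/8.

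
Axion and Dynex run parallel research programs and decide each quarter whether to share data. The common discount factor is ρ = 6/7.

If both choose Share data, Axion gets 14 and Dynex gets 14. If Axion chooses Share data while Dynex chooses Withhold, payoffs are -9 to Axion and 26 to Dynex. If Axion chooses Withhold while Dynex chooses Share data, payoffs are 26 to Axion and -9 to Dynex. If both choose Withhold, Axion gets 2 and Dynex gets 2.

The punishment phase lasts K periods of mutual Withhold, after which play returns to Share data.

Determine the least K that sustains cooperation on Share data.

Need Σ_{k=1}^{K} ρ^k ≥ (26−14)/(14−2) = 1.0000 at ρ = 6/7.
At K = 1 the sum is 0.8571 < 1.0000; at K = 2 it is 1.5918 ≥ 1.0000.
So the minimum punishment length is K = 2.

2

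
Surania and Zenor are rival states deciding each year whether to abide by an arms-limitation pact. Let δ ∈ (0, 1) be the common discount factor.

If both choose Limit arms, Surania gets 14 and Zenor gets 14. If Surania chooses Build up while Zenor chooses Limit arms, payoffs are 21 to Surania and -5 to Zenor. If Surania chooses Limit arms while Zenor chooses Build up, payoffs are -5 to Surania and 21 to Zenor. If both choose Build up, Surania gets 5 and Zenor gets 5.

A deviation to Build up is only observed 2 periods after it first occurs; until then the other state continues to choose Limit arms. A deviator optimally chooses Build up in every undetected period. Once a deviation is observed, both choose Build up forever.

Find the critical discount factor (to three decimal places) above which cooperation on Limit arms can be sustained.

0.661

A deviator earns 21 for 2 periods, then 5 forever; cooperating earns 14 forever. Multiplying the IC by (1−δ):
14 ≥ 21(1−δ^2) + 5δ^2, so 16·δ^2 ≥ 7 and δ^2 ≥ 7/16.
δ ≥ (7/16)^(1/2) ≈ 0.661.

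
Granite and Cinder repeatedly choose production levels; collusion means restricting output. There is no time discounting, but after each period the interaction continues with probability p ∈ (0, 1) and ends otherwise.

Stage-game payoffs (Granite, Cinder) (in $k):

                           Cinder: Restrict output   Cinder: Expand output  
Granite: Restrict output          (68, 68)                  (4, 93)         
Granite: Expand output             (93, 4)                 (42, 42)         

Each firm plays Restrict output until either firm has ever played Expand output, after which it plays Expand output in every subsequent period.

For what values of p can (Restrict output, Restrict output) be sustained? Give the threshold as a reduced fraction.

Expected cooperation value is 68 + p·68 + p²·68 + … = 68/(1−p); deviation gives 93 + p·42/(1−p).
68 ≥ 93(1−p) + 42p ⇒ 51p ≥ 25 ⇒ p ≥ 25/51.

25/51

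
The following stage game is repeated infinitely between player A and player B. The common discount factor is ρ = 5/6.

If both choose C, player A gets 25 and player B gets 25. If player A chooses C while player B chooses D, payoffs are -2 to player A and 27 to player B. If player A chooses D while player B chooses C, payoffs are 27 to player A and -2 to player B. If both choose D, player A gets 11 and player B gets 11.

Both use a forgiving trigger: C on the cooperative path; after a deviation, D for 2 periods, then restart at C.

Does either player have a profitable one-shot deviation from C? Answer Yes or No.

IC: ρ+…+ρ^2 ≥ (27−25)/(25−11) = 1/7.
At ρ = 5/6: partial sum = 1.5278 ≥ 0.1429. Cooperation sustainable.

No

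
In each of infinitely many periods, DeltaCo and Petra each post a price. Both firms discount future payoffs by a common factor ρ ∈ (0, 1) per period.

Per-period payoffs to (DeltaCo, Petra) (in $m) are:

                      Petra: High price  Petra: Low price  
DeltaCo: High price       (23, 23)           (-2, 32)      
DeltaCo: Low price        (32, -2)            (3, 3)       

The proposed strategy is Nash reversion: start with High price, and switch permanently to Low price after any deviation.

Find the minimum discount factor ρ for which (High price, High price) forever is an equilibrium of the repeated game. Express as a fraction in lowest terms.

23/(1−ρ) ≥ 32 + 3ρ/(1−ρ)
23 ≥ 32 − 29ρ
ρ ≥ 9/29.

9/29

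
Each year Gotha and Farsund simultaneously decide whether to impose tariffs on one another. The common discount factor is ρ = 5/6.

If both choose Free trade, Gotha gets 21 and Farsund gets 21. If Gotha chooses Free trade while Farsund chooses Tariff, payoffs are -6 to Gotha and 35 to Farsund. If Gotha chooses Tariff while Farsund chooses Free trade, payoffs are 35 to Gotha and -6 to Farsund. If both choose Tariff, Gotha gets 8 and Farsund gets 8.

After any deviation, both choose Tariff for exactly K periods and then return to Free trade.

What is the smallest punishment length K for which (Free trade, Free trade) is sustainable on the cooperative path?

IC: ρ(1−ρ^K)/(1−ρ) ≥ (35−21)/(21−8) = 14/13.
With ρ = 5/6: need 1 − ρ^K ≥ 14/13·(1−5/6)/(5/6), i.e. ρ^K ≤ 0.7846.
Since (5/6)^1 = 0.8333 and (5/6)^2 = 0.6944, the smallest such K is 2.

2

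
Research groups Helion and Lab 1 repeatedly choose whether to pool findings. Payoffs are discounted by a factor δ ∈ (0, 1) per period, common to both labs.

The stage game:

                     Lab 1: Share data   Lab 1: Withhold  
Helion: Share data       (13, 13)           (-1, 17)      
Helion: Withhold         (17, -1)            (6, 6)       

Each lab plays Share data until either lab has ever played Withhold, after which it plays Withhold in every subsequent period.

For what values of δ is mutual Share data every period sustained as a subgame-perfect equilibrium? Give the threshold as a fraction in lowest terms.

One-period gain from deviating is 17 − 13 = 4. The loss is 13 − 6 = 7 in every subsequent period, with present value 7·δ/(1−δ).
Deviation is unprofitable when 7·δ/(1−δ) ≥ 4, i.e. δ/(1−δ) ≥ 4/7.
Equivalently δ ≥ 4/(4+7) = 4/11.

4/11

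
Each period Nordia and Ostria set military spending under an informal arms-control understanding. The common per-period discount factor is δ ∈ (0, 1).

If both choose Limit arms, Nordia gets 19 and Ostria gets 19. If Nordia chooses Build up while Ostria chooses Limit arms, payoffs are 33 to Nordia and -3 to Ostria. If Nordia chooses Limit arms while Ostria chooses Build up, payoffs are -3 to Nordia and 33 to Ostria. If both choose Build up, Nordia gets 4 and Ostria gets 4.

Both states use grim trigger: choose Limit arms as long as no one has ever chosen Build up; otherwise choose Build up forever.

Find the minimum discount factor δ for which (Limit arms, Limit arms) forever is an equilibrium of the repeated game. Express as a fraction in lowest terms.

14/29

19/(1−δ) ≥ 33 + 4δ/(1−δ)
19 ≥ 33 − 29δ
δ ≥ 14/29.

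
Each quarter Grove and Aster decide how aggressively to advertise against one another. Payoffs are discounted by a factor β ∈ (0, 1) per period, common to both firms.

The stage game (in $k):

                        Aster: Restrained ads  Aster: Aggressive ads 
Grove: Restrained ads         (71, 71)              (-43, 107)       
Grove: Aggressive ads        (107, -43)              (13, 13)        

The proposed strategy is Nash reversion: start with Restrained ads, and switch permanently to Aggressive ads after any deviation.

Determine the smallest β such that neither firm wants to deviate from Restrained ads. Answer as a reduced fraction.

One-period gain from deviating is 107 − 71 = 36. The loss is 71 − 13 = 58 in every subsequent period, with present value 58·β/(1−β).
Deviation is unprofitable when 58·β/(1−β) ≥ 36, i.e. β/(1−β) ≥ 18/29.
Equivalently β ≥ 36/(36+58) = 18/47.

18/47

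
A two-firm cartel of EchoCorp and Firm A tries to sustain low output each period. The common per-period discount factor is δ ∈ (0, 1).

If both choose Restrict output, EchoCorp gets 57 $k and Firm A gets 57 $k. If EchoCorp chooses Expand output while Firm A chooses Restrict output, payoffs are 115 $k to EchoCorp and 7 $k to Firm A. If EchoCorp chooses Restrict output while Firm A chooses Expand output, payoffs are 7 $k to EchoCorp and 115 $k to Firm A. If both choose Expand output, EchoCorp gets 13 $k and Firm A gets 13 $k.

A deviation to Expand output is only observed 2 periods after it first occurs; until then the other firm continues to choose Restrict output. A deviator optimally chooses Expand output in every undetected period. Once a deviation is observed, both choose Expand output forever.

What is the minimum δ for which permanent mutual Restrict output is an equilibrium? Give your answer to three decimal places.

0.754

Deviating for the 2 undetected periods gains 115−57 = 58 per period over cooperation, then loses 57−13 = 44 per period forever once punishment starts.
Gain: 58(1 + δ + … + δ^1); loss: 44·δ^2/(1−δ).
No profitable deviation ⇔ 58(1−δ^2) ≤ 44·δ^2, i.e. δ^2 ≥ 58/(58+44) = 29/51.
Hence δ ≥ (29/51)^(1/2) ≈ 0.754.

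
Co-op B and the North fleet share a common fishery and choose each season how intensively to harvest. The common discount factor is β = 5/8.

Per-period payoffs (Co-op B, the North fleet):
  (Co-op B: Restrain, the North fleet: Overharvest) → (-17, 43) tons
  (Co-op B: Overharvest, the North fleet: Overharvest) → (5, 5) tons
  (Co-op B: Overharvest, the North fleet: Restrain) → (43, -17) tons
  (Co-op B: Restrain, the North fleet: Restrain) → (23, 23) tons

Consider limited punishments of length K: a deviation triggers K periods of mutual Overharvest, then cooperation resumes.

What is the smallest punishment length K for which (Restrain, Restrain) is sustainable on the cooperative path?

3

Need Σ_{k=1}^{K} β^k ≥ (43−23)/(23−5) = 1.1111 at β = 5/8.
At K = 2 the sum is 1.0156 < 1.1111; at K = 3 it is 1.2598 ≥ 1.1111.
So the minimum punishment length is K = 3.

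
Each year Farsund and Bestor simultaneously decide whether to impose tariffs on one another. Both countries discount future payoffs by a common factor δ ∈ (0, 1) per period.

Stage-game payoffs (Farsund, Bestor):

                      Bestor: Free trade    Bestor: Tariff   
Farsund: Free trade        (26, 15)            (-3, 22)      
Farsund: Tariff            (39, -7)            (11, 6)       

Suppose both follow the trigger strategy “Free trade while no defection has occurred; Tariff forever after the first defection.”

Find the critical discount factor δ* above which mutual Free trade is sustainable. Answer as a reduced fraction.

Farsund's threshold: (39−26)/(39−11) = 13/28.
Bestor's threshold: (22−15)/(22−6) = 7/16.
13/28 > 7/16, so Farsund binds and δ* = 13/28.

13/28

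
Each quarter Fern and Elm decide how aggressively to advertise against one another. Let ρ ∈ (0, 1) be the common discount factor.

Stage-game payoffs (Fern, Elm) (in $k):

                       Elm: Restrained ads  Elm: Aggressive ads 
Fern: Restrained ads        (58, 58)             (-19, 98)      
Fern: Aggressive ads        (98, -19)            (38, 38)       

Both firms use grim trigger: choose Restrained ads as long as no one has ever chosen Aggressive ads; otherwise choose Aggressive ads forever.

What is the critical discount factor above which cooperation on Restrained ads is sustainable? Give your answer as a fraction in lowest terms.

2/3

Cooperation forever yields 58 each period: 58/(1−ρ).
Deviating yields 98 once, then 38 forever: 98 + 38ρ/(1−ρ).
No profitable deviation requires 58/(1−ρ) ≥ 98 + 38ρ/(1−ρ).
Multiplying by (1−ρ): 58 ≥ 98(1−ρ) + 38ρ = 98 − 60ρ.
So 60ρ ≥ 40, i.e. ρ ≥ 40/60 = 2/3.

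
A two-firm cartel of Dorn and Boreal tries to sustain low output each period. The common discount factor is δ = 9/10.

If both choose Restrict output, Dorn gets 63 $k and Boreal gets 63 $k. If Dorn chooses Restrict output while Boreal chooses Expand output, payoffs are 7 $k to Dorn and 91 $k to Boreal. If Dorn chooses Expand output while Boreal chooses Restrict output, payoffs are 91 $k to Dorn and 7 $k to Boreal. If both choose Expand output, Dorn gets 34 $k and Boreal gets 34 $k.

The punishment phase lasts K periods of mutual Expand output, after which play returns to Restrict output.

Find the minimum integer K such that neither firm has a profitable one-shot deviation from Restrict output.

2

IC: δ(1−δ^K)/(1−δ) ≥ (91−63)/(63−34) = 28/29.
With δ = 9/10: need 1 − δ^K ≥ 28/29·(1−9/10)/(9/10), i.e. δ^K ≤ 0.8927.
Since (9/10)^1 = 0.9000 and (9/10)^2 = 0.8100, the smallest such K is 2.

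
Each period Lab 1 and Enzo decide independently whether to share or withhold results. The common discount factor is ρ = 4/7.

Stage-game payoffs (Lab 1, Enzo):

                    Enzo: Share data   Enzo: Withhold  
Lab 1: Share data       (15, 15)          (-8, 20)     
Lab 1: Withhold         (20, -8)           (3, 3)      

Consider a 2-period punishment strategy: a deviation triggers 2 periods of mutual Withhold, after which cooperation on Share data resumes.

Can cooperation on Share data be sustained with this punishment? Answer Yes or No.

Yes

IC: ρ+…+ρ^2 ≥ (20−15)/(15−3) = 5/12.
At ρ = 4/7: partial sum = 0.8980 ≥ 0.4167. Cooperation sustainable.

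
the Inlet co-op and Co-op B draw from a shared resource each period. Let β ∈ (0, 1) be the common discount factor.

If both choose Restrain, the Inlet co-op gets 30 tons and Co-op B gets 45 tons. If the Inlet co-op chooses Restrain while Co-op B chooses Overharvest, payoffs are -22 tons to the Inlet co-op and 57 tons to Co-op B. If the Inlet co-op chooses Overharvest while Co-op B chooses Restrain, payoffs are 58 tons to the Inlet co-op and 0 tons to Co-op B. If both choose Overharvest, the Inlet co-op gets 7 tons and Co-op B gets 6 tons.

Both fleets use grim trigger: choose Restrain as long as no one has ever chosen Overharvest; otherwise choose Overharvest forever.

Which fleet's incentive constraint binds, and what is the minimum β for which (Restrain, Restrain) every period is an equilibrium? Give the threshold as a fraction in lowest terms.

For the Inlet co-op: deviation gain 58−30 = 28, per-period punishment loss 30−7 = 23. IC gives β ≥ 28/51.
For Co-op B: gain 12, loss 39 per period, so β ≥ 12/51 = 4/17.
The tighter constraint is the Inlet co-op's, so cooperation needs β ≥ 28/51.

the Inlet co-op; β ≥ 28/51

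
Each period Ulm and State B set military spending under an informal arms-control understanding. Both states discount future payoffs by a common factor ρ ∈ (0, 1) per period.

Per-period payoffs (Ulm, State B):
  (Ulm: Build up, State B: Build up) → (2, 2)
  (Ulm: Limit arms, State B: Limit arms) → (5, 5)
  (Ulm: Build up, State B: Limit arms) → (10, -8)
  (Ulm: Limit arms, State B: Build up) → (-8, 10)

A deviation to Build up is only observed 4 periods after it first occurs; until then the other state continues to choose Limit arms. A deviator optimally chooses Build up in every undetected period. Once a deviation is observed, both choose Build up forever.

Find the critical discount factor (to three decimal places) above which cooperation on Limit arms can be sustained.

0.889

The best deviation is to choose Build up for all 4 undetected periods, earning 10 each, then 2 forever once detected.
Deviation value: 10(1−ρ^4)/(1−ρ) + 2ρ^4/(1−ρ); cooperation value: 5/(1−ρ).
IC: 5 ≥ 10(1−ρ^4) + 2ρ^4 = 10 − 8ρ^4.
So ρ^4 ≥ 5/8, giving ρ ≥ (5/8)^(1/4) ≈ 0.889.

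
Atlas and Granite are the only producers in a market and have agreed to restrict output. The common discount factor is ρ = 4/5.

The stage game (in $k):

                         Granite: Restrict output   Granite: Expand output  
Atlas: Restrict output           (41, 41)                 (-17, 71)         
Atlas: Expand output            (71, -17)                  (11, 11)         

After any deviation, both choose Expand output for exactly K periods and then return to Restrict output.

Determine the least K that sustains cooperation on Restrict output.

No profitable deviation requires (41−11)(ρ+…+ρ^K) ≥ 71−41, i.e. ρ+…+ρ^K ≥ 1 ≈ 1.0000.
With ρ = 4/5, the partial sums are K=1: 0.8000, K=2: 1.4400.
K = 2 is the first length at which the sum reaches 1.0000.

2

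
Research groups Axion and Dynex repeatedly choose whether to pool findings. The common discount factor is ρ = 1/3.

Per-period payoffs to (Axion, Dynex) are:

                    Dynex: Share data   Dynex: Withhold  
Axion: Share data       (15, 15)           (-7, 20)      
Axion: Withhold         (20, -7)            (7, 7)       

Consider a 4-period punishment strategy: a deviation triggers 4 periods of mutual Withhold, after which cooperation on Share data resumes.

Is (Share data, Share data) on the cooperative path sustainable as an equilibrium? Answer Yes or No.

Comparing payoff streams over the 5 periods until play realigns: cooperate → 15(1+ρ+…+ρ^4); deviate → 20 + 7(ρ+…+ρ^4).
Cooperation is sustained iff (15−7)(ρ+…+ρ^4) ≥ 20−15.
ρ+…+ρ^4 = 1/3·(1−(1/3)^4)/(1−1/3) = 0.4938, and (20−15)/(15−7) = 0.6250.
0.4938 < 0.6250, so cooperation is not sustainable.

No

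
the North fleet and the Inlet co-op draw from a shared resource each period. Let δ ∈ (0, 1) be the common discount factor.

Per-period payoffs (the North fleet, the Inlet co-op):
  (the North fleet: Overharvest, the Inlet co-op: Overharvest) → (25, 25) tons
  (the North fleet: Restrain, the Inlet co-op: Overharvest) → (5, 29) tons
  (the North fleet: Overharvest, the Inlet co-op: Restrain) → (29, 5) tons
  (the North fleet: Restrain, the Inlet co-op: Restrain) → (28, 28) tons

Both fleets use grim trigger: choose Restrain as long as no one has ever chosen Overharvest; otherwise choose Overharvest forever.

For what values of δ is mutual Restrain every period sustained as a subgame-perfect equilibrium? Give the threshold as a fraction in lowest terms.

Under grim trigger the critical discount factor is (T−C)/(T−P) with T = 29, C = 28, P = 25.
δ* = (29−28)/(29−25) = 1/4.

1/4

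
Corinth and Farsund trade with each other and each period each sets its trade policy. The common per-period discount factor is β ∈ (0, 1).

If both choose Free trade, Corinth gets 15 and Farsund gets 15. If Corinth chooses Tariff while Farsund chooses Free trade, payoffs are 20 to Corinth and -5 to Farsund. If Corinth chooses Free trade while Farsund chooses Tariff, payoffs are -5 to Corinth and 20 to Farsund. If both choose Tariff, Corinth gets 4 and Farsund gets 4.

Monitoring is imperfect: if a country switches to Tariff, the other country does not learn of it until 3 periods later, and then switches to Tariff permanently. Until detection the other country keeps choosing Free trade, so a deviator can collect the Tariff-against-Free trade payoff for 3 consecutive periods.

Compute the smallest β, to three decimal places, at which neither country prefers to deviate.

0.679

Deviating for the 3 undetected periods gains 20−15 = 5 per period over cooperation, then loses 15−4 = 11 per period forever once punishment starts.
Gain: 5(1 + β + … + β^2); loss: 11·β^3/(1−β).
No profitable deviation ⇔ 5(1−β^3) ≤ 11·β^3, i.e. β^3 ≥ 5/(5+11) = 5/16.
Hence β ≥ (5/16)^(1/3) ≈ 0.679.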